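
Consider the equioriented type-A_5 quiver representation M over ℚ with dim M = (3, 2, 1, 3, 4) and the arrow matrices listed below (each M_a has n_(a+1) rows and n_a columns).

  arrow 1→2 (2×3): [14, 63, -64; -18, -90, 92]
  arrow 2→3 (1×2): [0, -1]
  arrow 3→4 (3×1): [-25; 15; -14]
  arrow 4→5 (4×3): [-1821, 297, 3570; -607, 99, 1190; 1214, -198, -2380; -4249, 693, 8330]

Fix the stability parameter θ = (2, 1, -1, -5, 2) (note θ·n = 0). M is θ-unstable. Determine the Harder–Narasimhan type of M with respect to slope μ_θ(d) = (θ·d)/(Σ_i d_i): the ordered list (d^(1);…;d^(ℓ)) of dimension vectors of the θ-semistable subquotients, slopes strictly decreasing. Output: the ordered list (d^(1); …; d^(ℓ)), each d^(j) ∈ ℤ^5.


Interval decomposition of M: I[1,1], I[1,2], I[1,4], I[4,4], I[4,5], I[5,5]^3.
HN type (ℓ=4): μ^(1)=2; μ^(2)=3/2; μ^(3)=-3/4; μ^(4)=-5

((1, 0, 0, 0, 4); (1, 1, 0, 0, 0); (1, 1, 1, 1, 0); (0, 0, 0, 2, 0))


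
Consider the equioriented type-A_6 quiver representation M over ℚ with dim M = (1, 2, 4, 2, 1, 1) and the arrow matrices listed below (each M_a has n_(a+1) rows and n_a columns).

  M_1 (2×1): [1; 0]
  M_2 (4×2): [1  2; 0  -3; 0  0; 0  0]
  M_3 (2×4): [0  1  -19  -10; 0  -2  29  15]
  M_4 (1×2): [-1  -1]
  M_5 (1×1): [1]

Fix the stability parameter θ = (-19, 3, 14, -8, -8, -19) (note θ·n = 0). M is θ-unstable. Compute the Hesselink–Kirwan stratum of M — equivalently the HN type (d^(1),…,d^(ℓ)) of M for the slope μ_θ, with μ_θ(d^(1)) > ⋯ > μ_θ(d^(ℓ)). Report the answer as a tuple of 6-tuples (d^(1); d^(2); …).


Interval decomposition of M: I[1,3], I[2,6], I[3,3], I[3,4].
HN type (ℓ=4): μ^(1)=14; μ^(2)=3; μ^(3)=-18/5; μ^(4)=-19

((0, 0, 2, 0, 0, 0); (0, 1, 1, 1, 0, 0); (0, 1, 1, 1, 1, 1); (1, 0, 0, 0, 0, 0))


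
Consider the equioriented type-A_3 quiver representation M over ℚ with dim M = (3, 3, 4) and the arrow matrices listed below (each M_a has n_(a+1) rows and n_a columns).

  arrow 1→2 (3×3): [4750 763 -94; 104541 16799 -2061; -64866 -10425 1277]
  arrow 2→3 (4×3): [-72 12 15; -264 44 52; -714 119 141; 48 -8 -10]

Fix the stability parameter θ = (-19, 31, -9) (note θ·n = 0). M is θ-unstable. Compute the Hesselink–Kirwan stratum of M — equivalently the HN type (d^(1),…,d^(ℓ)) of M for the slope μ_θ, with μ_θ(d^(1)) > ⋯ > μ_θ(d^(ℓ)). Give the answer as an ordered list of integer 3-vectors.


Interval decomposition of M: I[1,2], I[1,3]^2, I[3,3]^2.
HN type (ℓ=4): μ^(1)=31; μ^(2)=11; μ^(3)=-9; μ^(4)=-19

((0, 1, 0); (0, 2, 2); (0, 0, 2); (3, 0, 0))


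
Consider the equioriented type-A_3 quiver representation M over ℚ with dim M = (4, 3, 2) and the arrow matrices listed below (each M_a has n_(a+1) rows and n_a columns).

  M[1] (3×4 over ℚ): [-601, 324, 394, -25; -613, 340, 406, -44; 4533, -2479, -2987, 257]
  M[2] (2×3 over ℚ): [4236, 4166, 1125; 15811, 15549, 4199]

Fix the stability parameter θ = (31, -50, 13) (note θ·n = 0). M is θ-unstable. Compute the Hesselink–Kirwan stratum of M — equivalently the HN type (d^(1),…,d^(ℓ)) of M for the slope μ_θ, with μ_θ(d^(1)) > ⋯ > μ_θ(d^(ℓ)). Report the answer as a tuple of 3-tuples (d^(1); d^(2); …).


Interval decomposition of M: I[1,1], I[1,2], I[1,3]^2.
HN type (ℓ=3): μ^(1)=31; μ^(2)=13; μ^(3)=-19/2

((1, 0, 0); (0, 0, 2); (3, 3, 0))


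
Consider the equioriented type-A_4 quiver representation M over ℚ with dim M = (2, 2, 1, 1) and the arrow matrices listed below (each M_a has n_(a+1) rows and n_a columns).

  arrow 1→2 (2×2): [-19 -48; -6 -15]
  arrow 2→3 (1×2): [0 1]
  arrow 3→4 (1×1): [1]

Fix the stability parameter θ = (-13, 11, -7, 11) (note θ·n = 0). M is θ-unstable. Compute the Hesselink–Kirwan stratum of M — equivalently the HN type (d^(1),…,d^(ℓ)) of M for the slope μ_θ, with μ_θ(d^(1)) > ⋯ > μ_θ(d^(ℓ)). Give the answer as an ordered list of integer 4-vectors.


Interval decomposition of M: I[1,2], I[1,4].
HN type (ℓ=3): μ^(1)=11; μ^(2)=2; μ^(3)=-13

((0, 1, 0, 1); (0, 1, 1, 0); (2, 0, 0, 0))


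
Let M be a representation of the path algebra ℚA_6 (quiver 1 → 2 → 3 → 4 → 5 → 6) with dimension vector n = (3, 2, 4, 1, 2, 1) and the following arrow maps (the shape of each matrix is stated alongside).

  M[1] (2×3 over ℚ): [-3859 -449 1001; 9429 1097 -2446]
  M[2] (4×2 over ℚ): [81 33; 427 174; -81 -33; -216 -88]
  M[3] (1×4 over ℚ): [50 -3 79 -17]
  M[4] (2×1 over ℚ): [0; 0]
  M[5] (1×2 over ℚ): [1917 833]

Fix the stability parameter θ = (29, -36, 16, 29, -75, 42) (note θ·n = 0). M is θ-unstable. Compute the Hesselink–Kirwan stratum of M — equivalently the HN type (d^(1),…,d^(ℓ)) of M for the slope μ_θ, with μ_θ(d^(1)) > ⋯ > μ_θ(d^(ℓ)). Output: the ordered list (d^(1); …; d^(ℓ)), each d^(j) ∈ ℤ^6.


Via rank(M_{q-1}∘⋯∘M_p): M ≅ I[1,1], I[1,3], I[1,4], I[3,3]^2, I[5,5], I[5,6].
μ_θ-semistable layers: μ^(1)=42; μ^(2)=29; μ^(3)=16; μ^(4)=-7/2; μ^(5)=-75

((0, 0, 0, 0, 0, 1); (1, 0, 0, 1, 0, 0); (0, 0, 4, 0, 0, 0); (2, 2, 0, 0, 0, 0); (0, 0, 0, 0, 2, 0))


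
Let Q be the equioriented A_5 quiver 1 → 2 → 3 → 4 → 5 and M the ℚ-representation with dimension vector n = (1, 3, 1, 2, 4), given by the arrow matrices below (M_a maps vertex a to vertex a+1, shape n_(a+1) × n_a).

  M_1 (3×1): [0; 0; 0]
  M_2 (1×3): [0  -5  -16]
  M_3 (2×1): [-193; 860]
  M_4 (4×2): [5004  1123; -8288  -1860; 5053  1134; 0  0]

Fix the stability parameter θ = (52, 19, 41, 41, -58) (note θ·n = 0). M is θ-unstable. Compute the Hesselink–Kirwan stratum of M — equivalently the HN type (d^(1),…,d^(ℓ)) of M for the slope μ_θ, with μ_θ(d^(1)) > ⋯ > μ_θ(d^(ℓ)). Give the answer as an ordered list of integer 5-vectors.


Interval decomposition of M: I[1,1], I[2,2]^2, I[2,5], I[4,5], I[5,5]^2.
HN type (ℓ=5): μ^(1)=52; μ^(2)=19; μ^(3)=43/4; μ^(4)=-17/2; μ^(5)=-58

((1, 0, 0, 0, 0); (0, 2, 0, 0, 0); (0, 1, 1, 1, 1); (0, 0, 0, 1, 1); (0, 0, 0, 0, 2))


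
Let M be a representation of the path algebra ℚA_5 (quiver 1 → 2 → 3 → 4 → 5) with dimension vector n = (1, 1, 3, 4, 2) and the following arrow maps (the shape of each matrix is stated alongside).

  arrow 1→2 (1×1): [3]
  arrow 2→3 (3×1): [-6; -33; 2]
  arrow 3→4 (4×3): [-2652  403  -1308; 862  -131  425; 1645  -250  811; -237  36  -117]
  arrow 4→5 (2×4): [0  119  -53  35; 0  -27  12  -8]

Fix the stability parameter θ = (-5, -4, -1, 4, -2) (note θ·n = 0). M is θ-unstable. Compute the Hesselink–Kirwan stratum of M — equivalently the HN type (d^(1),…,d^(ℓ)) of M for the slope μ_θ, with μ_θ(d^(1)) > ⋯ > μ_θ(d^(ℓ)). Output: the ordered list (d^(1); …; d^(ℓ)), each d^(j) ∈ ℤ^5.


Interval decomposition of M: I[1,5], I[3,4]^2, I[4,5].
HN type (ℓ=5): μ^(1)=4; μ^(2)=1; μ^(3)=-1; μ^(4)=-4; μ^(5)=-5

((0, 0, 0, 2, 0); (0, 0, 0, 2, 2); (0, 0, 3, 0, 0); (0, 1, 0, 0, 0); (1, 0, 0, 0, 0))


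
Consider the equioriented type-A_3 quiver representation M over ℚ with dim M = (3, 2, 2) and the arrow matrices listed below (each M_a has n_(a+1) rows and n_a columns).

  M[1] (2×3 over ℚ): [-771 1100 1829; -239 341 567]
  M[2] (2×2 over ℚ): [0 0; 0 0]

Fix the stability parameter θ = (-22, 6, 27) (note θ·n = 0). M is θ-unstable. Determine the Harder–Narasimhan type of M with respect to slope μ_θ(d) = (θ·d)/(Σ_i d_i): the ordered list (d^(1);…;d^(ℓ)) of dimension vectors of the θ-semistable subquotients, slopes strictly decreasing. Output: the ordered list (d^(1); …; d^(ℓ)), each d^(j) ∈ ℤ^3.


Barcode: M ≅ I[1,1], I[1,2]^2, I[3,3]^2. HN layers by μ_θ (3 steps, strictly decreasing):
  μ^(1)=27; μ^(2)=6; μ^(3)=-22

((0, 0, 2); (0, 2, 0); (3, 0, 0))


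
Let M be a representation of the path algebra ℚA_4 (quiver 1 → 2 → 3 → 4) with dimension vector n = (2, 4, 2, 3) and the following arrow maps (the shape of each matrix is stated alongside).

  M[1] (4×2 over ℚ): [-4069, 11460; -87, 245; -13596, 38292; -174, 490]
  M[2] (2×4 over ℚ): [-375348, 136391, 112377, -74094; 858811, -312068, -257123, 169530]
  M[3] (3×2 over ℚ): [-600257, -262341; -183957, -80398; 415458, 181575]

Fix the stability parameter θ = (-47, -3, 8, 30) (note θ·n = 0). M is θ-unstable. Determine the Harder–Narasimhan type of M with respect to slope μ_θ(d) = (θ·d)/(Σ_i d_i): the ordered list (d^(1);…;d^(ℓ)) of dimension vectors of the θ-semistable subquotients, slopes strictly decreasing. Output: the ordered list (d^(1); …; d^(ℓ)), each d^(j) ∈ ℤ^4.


Via rank(M_{q-1}∘⋯∘M_p): M ≅ I[1,4]^2, I[2,2]^2, I[4,4].
μ_θ-semistable layers: μ^(1)=30; μ^(2)=8; μ^(3)=-3; μ^(4)=-47

((0, 0, 0, 3); (0, 0, 2, 0); (0, 4, 0, 0); (2, 0, 0, 0))


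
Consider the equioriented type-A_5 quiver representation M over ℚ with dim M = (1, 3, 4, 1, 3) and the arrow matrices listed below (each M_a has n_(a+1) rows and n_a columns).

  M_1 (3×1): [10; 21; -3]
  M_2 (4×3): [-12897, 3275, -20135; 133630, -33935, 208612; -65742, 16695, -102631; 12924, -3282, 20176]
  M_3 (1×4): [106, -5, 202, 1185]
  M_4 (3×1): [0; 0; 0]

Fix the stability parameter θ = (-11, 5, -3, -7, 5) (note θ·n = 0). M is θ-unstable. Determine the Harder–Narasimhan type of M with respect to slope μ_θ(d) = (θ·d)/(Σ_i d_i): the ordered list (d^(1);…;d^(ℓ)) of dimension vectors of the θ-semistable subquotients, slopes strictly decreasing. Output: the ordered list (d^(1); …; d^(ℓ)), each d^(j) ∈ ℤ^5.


Via rank(M_{q-1}∘⋯∘M_p): M ≅ I[1,4], I[2,3]^2, I[3,3], I[5,5]^3.
μ_θ-semistable layers: μ^(1)=5; μ^(2)=1; μ^(3)=-5/3; μ^(4)=-3; μ^(5)=-11

((0, 0, 0, 0, 3); (0, 2, 2, 0, 0); (0, 1, 1, 1, 0); (0, 0, 1, 0, 0); (1, 0, 0, 0, 0))


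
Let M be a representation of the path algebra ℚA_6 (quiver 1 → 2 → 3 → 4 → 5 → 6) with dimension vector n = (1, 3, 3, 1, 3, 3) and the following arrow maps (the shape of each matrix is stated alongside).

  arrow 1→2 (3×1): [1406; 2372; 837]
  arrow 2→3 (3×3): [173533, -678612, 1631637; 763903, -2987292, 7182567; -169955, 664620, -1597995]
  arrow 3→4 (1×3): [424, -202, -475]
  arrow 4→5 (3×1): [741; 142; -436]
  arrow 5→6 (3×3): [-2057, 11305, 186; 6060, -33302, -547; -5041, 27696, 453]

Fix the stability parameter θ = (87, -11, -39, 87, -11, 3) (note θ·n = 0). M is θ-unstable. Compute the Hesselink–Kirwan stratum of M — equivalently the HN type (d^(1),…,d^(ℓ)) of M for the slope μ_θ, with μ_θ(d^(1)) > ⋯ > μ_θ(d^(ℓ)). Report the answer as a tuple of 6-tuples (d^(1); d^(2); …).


Via rank(M_{q-1}∘⋯∘M_p): M ≅ I[1,6], I[2,2]^2, I[3,3]^2, I[5,6]^2.
μ_θ-semistable layers: μ^(1)=79/3; μ^(2)=37/3; μ^(3)=3; μ^(4)=-11; μ^(5)=-39

((0, 0, 0, 1, 1, 1); (1, 1, 1, 0, 0, 0); (0, 0, 0, 0, 0, 2); (0, 2, 0, 0, 2, 0); (0, 0, 2, 0, 0, 0))


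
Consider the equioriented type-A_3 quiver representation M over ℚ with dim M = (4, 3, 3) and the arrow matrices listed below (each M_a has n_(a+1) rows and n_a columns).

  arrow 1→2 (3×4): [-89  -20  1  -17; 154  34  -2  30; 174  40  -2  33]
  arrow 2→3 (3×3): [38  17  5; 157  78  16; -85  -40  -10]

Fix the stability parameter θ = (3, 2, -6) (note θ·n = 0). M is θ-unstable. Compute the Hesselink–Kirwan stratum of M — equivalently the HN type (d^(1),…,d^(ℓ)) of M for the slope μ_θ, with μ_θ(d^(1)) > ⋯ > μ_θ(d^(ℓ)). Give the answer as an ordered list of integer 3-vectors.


Interval decomposition of M: I[1,1], I[1,2], I[1,3]^2, I[3,3].
HN type (ℓ=4): μ^(1)=3; μ^(2)=5/2; μ^(3)=-1/3; μ^(4)=-6

((1, 0, 0); (1, 1, 0); (2, 2, 2); (0, 0, 1))


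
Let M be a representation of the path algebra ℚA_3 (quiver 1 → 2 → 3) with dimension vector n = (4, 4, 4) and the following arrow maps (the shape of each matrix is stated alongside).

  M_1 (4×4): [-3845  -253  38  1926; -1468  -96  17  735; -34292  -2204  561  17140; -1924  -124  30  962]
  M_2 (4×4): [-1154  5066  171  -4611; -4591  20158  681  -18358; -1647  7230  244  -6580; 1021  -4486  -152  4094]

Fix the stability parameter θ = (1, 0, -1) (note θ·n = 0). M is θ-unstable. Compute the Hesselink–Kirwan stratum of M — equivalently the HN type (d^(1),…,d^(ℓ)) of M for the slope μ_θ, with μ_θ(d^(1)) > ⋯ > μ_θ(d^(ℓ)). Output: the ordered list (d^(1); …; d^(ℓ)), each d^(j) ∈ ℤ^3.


Interval decomposition of M: I[1,1], I[1,2], I[1,3]^2, I[2,3], I[3,3].
HN type (ℓ=5): μ^(1)=1; μ^(2)=1/2; μ^(3)=0; μ^(4)=-1/2; μ^(5)=-1

((1, 0, 0); (1, 1, 0); (2, 2, 2); (0, 1, 1); (0, 0, 1))


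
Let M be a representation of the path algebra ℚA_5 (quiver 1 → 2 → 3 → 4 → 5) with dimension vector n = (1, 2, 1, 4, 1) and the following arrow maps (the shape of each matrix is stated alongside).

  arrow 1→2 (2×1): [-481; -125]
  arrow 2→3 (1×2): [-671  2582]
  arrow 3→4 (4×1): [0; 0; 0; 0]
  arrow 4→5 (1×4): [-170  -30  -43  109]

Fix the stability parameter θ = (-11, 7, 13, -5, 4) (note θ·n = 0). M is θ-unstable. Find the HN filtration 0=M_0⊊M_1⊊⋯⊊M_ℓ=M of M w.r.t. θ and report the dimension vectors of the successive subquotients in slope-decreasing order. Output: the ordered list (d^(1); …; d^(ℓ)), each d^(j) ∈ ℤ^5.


Via rank(M_{q-1}∘⋯∘M_p): M ≅ I[1,3], I[2,2], I[4,4]^3, I[4,5].
μ_θ-semistable layers: μ^(1)=13; μ^(2)=7; μ^(3)=4; μ^(4)=-5; μ^(5)=-11

((0, 0, 1, 0, 0); (0, 2, 0, 0, 0); (0, 0, 0, 0, 1); (0, 0, 0, 4, 0); (1, 0, 0, 0, 0))


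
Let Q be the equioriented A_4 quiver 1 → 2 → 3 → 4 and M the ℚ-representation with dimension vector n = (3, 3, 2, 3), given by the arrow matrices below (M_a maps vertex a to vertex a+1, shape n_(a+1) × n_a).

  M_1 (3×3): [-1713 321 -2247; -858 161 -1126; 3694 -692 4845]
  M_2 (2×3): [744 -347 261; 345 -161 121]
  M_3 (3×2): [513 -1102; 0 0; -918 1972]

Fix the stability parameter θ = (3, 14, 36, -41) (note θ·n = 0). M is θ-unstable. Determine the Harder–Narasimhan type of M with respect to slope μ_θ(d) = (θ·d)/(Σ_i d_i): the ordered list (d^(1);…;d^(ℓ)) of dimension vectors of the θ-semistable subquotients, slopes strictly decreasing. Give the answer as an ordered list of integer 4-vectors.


Via rank(M_{q-1}∘⋯∘M_p): M ≅ I[1,2], I[1,3], I[1,4], I[4,4]^2.
μ_θ-semistable layers: μ^(1)=36; μ^(2)=14; μ^(3)=3; μ^(4)=-41

((0, 0, 1, 0); (0, 2, 0, 0); (3, 1, 1, 1); (0, 0, 0, 2))


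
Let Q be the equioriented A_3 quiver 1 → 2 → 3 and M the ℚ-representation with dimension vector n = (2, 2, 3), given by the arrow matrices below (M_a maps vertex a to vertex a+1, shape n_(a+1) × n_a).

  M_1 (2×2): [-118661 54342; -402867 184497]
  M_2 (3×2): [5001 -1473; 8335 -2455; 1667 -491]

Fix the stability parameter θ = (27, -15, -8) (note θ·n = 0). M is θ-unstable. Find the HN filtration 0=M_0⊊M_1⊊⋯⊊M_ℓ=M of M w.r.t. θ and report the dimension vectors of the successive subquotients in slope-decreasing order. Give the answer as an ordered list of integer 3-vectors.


Interval decomposition of M: I[1,2], I[1,3], I[3,3]^2.
HN type (ℓ=3): μ^(1)=6; μ^(2)=4/3; μ^(3)=-8

((1, 1, 0); (1, 1, 1); (0, 0, 2))


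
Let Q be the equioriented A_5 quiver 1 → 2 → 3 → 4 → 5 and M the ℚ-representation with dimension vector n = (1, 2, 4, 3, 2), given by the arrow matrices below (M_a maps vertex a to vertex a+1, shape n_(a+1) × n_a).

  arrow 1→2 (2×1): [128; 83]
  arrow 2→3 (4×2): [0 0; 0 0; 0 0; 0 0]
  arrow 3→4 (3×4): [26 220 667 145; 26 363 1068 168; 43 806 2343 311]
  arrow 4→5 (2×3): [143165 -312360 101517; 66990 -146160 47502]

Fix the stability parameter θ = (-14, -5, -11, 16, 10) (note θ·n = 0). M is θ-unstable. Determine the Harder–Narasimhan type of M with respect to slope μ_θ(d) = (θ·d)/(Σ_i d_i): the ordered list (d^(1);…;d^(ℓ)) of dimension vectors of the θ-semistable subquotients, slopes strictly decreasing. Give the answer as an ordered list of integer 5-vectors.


Via rank(M_{q-1}∘⋯∘M_p): M ≅ I[1,2], I[2,2], I[3,3], I[3,4]^2, I[3,5], I[5,5].
μ_θ-semistable layers: μ^(1)=16; μ^(2)=13; μ^(3)=10; μ^(4)=-5; μ^(5)=-11; μ^(6)=-14

((0, 0, 0, 2, 0); (0, 0, 0, 1, 1); (0, 0, 0, 0, 1); (0, 2, 0, 0, 0); (0, 0, 4, 0, 0); (1, 0, 0, 0, 0))


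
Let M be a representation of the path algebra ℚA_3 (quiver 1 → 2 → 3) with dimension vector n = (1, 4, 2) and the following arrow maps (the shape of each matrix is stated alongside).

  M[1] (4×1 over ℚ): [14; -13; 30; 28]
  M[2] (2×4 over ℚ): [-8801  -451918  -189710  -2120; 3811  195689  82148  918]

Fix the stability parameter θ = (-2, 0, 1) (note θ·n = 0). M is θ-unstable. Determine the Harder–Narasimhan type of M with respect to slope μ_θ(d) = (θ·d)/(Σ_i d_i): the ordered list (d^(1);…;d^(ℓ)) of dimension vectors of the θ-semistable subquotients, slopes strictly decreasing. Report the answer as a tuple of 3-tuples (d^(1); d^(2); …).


Via rank(M_{q-1}∘⋯∘M_p): M ≅ I[1,3], I[2,2]^2, I[2,3].
μ_θ-semistable layers: μ^(1)=1; μ^(2)=0; μ^(3)=-2

((0, 0, 2); (0, 4, 0); (1, 0, 0))


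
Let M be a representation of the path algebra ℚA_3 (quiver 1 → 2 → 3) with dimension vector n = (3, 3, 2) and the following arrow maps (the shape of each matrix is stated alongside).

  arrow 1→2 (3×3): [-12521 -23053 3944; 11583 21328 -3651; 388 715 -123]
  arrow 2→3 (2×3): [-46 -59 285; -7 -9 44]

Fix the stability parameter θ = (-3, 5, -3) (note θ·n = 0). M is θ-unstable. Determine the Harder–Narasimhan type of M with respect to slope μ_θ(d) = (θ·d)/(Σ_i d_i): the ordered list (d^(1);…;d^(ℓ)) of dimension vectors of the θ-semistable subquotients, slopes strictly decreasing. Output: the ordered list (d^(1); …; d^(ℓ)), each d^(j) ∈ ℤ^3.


Interval decomposition of M: I[1,2], I[1,3]^2.
HN type (ℓ=3): μ^(1)=5; μ^(2)=1; μ^(3)=-3

((0, 1, 0); (0, 2, 2); (3, 0, 0))


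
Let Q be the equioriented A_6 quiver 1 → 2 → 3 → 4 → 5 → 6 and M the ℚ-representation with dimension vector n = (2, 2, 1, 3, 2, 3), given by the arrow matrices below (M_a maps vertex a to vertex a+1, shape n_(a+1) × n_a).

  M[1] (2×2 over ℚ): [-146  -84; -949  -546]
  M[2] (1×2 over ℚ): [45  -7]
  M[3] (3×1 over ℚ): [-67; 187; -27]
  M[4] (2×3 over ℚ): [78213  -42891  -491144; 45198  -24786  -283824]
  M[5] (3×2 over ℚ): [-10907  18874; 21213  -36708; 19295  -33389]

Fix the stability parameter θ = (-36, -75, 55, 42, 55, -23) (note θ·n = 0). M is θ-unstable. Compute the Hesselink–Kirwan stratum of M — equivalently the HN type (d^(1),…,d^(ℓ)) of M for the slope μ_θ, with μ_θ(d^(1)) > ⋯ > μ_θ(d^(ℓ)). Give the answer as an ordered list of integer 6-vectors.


Interval decomposition of M: I[1,1], I[1,4], I[2,2], I[4,4], I[4,6], I[5,6], I[6,6].
HN type (ℓ=8): μ^(1)=97/2; μ^(2)=42; μ^(3)=74/3; μ^(4)=16; μ^(5)=-23; μ^(6)=-36; μ^(7)=-111/2; μ^(8)=-75

((0, 0, 1, 1, 0, 0); (0, 0, 0, 1, 0, 0); (0, 0, 0, 1, 1, 1); (0, 0, 0, 0, 1, 1); (0, 0, 0, 0, 0, 1); (1, 0, 0, 0, 0, 0); (1, 1, 0, 0, 0, 0); (0, 1, 0, 0, 0, 0))


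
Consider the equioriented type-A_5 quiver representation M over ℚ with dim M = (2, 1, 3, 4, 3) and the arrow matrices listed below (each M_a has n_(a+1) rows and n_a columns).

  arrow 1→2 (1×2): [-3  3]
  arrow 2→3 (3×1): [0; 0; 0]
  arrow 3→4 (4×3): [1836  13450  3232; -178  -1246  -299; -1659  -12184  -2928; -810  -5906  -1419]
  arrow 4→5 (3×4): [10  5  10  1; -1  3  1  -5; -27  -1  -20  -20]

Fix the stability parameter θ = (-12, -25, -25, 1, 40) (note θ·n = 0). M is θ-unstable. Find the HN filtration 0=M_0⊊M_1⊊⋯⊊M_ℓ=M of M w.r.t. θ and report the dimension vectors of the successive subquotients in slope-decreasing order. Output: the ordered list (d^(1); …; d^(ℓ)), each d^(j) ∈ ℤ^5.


Via rank(M_{q-1}∘⋯∘M_p): M ≅ I[1,1], I[1,2], I[3,4], I[3,5]^2, I[4,5].
μ_θ-semistable layers: μ^(1)=40; μ^(2)=1; μ^(3)=-12; μ^(4)=-37/2; μ^(5)=-25

((0, 0, 0, 0, 3); (0, 0, 0, 4, 0); (1, 0, 0, 0, 0); (1, 1, 0, 0, 0); (0, 0, 3, 0, 0))


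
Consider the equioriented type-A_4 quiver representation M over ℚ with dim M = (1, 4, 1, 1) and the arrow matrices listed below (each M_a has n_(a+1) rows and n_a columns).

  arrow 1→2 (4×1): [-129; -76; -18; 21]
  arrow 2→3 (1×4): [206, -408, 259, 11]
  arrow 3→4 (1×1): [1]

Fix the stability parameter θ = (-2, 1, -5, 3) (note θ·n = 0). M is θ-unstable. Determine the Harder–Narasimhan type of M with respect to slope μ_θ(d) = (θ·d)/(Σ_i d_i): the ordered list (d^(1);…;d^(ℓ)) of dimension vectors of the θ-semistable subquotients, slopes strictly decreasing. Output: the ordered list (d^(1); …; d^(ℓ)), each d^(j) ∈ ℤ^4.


Interval decomposition of M: I[1,4], I[2,2]^3.
HN type (ℓ=3): μ^(1)=3; μ^(2)=1; μ^(3)=-2

((0, 0, 0, 1); (0, 3, 0, 0); (1, 1, 1, 0))


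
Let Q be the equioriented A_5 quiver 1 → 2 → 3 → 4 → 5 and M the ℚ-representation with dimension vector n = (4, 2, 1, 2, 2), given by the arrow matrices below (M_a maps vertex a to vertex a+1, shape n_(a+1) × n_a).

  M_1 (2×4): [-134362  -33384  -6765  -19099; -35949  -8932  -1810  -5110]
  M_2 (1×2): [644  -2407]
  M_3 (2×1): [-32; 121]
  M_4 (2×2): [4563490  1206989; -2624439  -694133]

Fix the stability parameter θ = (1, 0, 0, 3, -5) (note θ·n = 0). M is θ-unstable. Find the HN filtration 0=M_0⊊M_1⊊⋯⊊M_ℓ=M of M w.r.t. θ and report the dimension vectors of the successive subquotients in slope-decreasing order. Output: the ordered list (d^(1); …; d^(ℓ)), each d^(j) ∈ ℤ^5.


Via rank(M_{q-1}∘⋯∘M_p): M ≅ I[1,1]^2, I[1,2], I[1,5], I[4,5].
μ_θ-semistable layers: μ^(1)=1; μ^(2)=1/2; μ^(3)=-1/5; μ^(4)=-1

((2, 0, 0, 0, 0); (1, 1, 0, 0, 0); (1, 1, 1, 1, 1); (0, 0, 0, 1, 1))


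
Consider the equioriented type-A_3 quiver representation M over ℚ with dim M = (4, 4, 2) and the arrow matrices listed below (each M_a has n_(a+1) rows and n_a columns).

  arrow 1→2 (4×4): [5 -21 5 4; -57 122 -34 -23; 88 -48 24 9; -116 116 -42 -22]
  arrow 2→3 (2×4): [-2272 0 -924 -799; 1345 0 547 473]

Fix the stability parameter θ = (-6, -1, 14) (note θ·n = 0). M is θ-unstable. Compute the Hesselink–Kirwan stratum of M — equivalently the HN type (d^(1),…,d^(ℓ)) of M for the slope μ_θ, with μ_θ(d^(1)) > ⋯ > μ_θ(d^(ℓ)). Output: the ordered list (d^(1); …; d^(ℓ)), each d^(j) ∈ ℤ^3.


Interval decomposition of M: I[1,2]^2, I[1,3]^2.
HN type (ℓ=3): μ^(1)=14; μ^(2)=-1; μ^(3)=-6

((0, 0, 2); (0, 4, 0); (4, 0, 0))


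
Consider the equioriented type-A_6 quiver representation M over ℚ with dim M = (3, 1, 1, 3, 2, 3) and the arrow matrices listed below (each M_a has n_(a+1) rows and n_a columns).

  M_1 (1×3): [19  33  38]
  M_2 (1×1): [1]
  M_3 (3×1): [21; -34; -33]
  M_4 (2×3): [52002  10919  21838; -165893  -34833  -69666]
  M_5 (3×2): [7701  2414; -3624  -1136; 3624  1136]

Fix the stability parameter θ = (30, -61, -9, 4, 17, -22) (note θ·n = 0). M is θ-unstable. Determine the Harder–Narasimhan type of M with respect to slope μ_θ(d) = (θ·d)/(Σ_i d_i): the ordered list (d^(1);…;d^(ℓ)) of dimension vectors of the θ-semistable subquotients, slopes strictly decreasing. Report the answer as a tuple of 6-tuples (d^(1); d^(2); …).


Barcode: M ≅ I[1,1]^2, I[1,5], I[4,4], I[4,6], I[6,6]^2. HN layers by μ_θ (7 steps, strictly decreasing):
  μ^(1)=30; μ^(2)=17; μ^(3)=4; μ^(4)=-1/3; μ^(5)=-9; μ^(6)=-31/2; μ^(7)=-22

((2, 0, 0, 0, 0, 0); (0, 0, 0, 0, 1, 0); (0, 0, 0, 2, 0, 0); (0, 0, 0, 1, 1, 1); (0, 0, 1, 0, 0, 0); (1, 1, 0, 0, 0, 0); (0, 0, 0, 0, 0, 2))


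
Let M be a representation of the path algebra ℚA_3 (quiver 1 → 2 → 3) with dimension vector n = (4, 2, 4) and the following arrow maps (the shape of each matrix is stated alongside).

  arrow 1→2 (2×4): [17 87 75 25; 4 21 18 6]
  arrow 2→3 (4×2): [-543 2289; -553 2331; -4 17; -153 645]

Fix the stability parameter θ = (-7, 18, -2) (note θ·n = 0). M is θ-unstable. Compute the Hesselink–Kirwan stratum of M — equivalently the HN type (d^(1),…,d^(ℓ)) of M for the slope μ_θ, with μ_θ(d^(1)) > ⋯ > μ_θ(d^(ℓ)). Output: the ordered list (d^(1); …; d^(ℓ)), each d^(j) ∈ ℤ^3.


Via rank(M_{q-1}∘⋯∘M_p): M ≅ I[1,1]^2, I[1,3]^2, I[3,3]^2.
μ_θ-semistable layers: μ^(1)=8; μ^(2)=-2; μ^(3)=-7

((0, 2, 2); (0, 0, 2); (4, 0, 0))


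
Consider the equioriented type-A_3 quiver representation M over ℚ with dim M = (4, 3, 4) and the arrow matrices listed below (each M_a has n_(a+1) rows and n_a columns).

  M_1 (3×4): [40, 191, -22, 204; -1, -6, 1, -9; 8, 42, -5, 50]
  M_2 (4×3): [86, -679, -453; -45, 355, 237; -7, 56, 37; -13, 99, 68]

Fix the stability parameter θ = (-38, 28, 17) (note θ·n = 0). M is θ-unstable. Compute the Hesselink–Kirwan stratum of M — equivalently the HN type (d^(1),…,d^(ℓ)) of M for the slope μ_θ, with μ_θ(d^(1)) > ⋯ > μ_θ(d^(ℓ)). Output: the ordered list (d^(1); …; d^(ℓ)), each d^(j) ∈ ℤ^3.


Interval decomposition of M: I[1,1], I[1,3]^3, I[3,3].
HN type (ℓ=3): μ^(1)=45/2; μ^(2)=17; μ^(3)=-38

((0, 3, 3); (0, 0, 1); (4, 0, 0))


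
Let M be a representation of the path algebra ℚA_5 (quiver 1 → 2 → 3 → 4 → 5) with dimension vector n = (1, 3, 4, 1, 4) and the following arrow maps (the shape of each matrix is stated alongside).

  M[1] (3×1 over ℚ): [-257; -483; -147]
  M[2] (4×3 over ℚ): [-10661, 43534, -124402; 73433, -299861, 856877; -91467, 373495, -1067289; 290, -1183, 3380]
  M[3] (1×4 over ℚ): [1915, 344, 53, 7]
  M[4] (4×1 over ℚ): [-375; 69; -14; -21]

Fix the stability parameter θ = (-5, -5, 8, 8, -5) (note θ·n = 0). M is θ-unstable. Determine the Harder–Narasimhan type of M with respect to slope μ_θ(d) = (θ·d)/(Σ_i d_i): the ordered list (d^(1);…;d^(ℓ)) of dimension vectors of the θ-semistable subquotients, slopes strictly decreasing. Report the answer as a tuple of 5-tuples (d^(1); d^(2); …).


Interval decomposition of M: I[1,5], I[2,3]^2, I[3,3], I[5,5]^3.
HN type (ℓ=3): μ^(1)=8; μ^(2)=11/3; μ^(3)=-5

((0, 0, 3, 0, 0); (0, 0, 1, 1, 1); (1, 3, 0, 0, 3))


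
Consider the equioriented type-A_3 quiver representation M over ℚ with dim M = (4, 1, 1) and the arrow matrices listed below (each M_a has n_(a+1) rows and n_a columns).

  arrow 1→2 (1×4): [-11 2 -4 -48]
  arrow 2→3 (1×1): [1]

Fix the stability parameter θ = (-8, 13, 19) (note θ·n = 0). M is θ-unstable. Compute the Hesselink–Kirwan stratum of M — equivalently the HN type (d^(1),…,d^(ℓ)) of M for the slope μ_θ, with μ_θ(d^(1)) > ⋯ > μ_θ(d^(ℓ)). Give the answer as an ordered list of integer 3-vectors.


Barcode: M ≅ I[1,1]^3, I[1,3]. HN layers by μ_θ (3 steps, strictly decreasing):
  μ^(1)=19; μ^(2)=13; μ^(3)=-8

((0, 0, 1); (0, 1, 0); (4, 0, 0))


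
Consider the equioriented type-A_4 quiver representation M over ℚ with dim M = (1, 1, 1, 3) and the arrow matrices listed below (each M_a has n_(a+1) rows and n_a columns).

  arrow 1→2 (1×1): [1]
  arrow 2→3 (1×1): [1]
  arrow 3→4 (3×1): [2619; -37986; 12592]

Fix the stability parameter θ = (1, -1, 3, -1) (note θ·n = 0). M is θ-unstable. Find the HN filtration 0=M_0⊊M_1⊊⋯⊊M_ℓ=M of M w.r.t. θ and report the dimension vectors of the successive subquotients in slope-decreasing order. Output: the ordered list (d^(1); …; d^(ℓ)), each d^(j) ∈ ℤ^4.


Interval decomposition of M: I[1,4], I[4,4]^2.
HN type (ℓ=3): μ^(1)=1; μ^(2)=0; μ^(3)=-1

((0, 0, 1, 1); (1, 1, 0, 0); (0, 0, 0, 2))


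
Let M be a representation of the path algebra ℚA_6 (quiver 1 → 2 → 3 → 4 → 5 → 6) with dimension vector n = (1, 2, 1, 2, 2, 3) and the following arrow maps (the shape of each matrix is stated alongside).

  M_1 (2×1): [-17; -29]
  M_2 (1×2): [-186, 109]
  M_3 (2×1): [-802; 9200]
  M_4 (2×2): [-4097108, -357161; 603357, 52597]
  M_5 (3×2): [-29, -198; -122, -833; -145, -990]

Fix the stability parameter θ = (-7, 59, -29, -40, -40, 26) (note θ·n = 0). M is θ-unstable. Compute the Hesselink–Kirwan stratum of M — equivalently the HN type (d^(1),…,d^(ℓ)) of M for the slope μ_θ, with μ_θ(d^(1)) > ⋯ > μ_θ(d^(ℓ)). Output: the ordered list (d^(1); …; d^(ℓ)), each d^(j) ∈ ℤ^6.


Via rank(M_{q-1}∘⋯∘M_p): M ≅ I[1,6], I[2,2], I[4,6], I[6,6].
μ_θ-semistable layers: μ^(1)=59; μ^(2)=26; μ^(3)=-57/5; μ^(4)=-40

((0, 1, 0, 0, 0, 0); (0, 0, 0, 0, 0, 3); (1, 1, 1, 1, 1, 0); (0, 0, 0, 1, 1, 0))


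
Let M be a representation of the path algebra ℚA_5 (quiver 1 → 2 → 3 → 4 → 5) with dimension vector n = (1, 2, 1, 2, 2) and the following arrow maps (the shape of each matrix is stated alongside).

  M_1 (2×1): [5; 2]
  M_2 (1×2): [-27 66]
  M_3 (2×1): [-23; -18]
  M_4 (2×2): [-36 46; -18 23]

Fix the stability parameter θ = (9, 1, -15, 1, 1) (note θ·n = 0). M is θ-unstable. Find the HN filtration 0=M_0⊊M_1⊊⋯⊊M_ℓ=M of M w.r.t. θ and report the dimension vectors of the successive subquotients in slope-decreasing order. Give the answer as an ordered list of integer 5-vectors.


Via rank(M_{q-1}∘⋯∘M_p): M ≅ I[1,4], I[2,2], I[4,5], I[5,5].
μ_θ-semistable layers: μ^(1)=1; μ^(2)=-5/3

((0, 1, 0, 2, 2); (1, 1, 1, 0, 0))


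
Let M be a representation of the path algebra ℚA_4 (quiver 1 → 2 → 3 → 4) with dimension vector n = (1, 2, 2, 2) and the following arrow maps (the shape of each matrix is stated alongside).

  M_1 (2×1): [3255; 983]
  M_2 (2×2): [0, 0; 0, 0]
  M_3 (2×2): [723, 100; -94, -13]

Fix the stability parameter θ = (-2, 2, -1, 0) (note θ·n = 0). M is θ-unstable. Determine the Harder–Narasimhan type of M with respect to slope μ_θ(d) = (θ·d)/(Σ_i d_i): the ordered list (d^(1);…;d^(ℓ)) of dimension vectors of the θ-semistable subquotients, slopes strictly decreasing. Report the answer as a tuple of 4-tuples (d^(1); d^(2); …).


Via rank(M_{q-1}∘⋯∘M_p): M ≅ I[1,2], I[2,2], I[3,4]^2.
μ_θ-semistable layers: μ^(1)=2; μ^(2)=0; μ^(3)=-1; μ^(4)=-2

((0, 2, 0, 0); (0, 0, 0, 2); (0, 0, 2, 0); (1, 0, 0, 0))


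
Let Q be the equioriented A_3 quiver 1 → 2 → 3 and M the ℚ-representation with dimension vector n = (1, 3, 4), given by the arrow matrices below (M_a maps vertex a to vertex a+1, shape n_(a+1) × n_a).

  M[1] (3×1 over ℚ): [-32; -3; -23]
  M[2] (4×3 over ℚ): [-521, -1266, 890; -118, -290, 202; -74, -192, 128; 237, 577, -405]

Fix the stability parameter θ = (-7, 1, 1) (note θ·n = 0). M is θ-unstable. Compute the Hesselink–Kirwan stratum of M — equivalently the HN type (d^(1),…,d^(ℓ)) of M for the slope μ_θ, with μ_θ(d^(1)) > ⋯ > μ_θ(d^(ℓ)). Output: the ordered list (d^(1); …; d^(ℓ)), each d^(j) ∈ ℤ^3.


Via rank(M_{q-1}∘⋯∘M_p): M ≅ I[1,2], I[2,3]^2, I[3,3]^2.
μ_θ-semistable layers: μ^(1)=1; μ^(2)=-7

((0, 3, 4); (1, 0, 0))


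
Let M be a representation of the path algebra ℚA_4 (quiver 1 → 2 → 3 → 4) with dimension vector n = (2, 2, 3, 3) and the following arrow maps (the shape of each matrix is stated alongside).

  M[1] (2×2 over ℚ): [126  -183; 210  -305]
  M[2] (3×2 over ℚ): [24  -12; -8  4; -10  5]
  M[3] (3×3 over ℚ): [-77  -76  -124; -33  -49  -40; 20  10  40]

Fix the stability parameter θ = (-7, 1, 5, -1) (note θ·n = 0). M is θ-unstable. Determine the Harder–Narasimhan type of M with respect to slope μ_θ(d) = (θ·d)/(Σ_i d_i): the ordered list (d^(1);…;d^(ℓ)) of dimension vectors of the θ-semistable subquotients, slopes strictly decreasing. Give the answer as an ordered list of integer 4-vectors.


Via rank(M_{q-1}∘⋯∘M_p): M ≅ I[1,1], I[1,3], I[2,2], I[3,4]^2, I[4,4].
μ_θ-semistable layers: μ^(1)=5; μ^(2)=2; μ^(3)=1; μ^(4)=-1; μ^(5)=-7

((0, 0, 1, 0); (0, 0, 2, 2); (0, 2, 0, 0); (0, 0, 0, 1); (2, 0, 0, 0))


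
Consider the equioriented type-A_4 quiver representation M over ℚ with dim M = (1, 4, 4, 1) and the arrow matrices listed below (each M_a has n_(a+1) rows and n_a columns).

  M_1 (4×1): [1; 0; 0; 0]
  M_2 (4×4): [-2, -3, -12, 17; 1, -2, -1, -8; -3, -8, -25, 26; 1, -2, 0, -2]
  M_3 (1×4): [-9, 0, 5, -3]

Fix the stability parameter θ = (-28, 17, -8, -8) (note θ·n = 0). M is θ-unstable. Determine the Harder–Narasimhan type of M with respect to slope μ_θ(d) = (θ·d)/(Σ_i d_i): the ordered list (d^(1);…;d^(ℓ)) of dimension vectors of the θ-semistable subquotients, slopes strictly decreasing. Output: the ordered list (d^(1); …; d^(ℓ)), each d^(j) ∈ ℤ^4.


Barcode: M ≅ I[1,3], I[2,2], I[2,3], I[2,4], I[3,3]. HN layers by μ_θ (5 steps, strictly decreasing):
  μ^(1)=17; μ^(2)=9/2; μ^(3)=1/3; μ^(4)=-8; μ^(5)=-28

((0, 1, 0, 0); (0, 2, 2, 0); (0, 1, 1, 1); (0, 0, 1, 0); (1, 0, 0, 0))


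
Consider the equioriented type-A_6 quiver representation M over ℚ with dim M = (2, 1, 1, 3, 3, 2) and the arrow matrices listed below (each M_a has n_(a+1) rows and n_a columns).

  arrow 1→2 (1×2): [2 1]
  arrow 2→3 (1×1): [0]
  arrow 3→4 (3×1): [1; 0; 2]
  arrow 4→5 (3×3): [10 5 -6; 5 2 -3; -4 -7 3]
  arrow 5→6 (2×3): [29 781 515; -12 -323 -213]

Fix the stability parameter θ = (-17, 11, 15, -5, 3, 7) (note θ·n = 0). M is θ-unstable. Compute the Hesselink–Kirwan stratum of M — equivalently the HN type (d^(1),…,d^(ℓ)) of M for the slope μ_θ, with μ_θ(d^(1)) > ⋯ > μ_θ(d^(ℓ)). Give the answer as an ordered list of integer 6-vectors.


Interval decomposition of M: I[1,1], I[1,2], I[3,6], I[4,5], I[4,6].
HN type (ℓ=6): μ^(1)=11; μ^(2)=7; μ^(3)=13/3; μ^(4)=3; μ^(5)=-5; μ^(6)=-17

((0, 1, 0, 0, 0, 0); (0, 0, 0, 0, 0, 2); (0, 0, 1, 1, 1, 0); (0, 0, 0, 0, 2, 0); (0, 0, 0, 2, 0, 0); (2, 0, 0, 0, 0, 0))


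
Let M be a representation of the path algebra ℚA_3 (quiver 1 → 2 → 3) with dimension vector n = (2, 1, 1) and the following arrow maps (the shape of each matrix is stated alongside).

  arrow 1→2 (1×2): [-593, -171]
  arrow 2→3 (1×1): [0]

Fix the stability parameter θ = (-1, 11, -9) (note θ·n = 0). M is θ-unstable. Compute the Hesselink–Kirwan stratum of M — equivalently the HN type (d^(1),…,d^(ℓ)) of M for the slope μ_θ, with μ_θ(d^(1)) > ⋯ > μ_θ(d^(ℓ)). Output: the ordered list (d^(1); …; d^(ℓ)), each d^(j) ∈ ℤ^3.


Interval decomposition of M: I[1,1], I[1,2], I[3,3].
HN type (ℓ=3): μ^(1)=11; μ^(2)=-1; μ^(3)=-9

((0, 1, 0); (2, 0, 0); (0, 0, 1))


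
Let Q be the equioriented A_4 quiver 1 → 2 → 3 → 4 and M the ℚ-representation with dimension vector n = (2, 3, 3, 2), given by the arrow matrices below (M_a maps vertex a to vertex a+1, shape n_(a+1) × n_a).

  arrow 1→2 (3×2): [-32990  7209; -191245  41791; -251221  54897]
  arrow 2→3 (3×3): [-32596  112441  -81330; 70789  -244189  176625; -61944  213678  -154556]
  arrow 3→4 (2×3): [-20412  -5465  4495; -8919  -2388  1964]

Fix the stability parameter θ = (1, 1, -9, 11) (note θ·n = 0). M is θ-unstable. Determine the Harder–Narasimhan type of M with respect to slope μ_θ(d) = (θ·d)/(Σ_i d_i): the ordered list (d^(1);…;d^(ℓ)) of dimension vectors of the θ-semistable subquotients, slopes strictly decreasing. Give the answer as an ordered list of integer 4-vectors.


Interval decomposition of M: I[1,4]^2, I[2,2], I[3,3].
HN type (ℓ=4): μ^(1)=11; μ^(2)=1; μ^(3)=-7/3; μ^(4)=-9

((0, 0, 0, 2); (0, 1, 0, 0); (2, 2, 2, 0); (0, 0, 1, 0))


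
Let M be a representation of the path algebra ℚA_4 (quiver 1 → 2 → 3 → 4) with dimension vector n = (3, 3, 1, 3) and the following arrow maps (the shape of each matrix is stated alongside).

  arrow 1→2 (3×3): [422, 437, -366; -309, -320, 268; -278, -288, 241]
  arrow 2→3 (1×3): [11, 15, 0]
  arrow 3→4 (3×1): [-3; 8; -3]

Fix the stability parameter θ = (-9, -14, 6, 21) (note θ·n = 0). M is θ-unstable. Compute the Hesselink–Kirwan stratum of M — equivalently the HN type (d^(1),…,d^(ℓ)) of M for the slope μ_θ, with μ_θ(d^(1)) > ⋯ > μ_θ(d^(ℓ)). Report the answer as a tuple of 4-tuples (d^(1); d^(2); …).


Interval decomposition of M: I[1,2]^2, I[1,4], I[4,4]^2.
HN type (ℓ=3): μ^(1)=21; μ^(2)=6; μ^(3)=-23/2

((0, 0, 0, 3); (0, 0, 1, 0); (3, 3, 0, 0))


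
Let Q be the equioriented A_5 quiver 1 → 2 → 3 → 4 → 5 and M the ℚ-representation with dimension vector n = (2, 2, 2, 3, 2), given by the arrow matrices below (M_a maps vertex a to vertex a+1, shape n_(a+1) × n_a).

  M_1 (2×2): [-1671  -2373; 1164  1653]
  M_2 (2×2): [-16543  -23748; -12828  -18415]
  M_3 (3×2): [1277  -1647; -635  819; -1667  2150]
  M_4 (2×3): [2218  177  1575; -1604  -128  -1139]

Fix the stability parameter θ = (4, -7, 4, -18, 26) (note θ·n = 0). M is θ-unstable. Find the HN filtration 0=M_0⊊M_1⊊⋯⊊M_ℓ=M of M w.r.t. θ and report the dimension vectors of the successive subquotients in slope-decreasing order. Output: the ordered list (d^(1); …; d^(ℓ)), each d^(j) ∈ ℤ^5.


Barcode: M ≅ I[1,5]^2, I[4,4]. HN layers by μ_θ (3 steps, strictly decreasing):
  μ^(1)=26; μ^(2)=-17/4; μ^(3)=-18

((0, 0, 0, 0, 2); (2, 2, 2, 2, 0); (0, 0, 0, 1, 0))


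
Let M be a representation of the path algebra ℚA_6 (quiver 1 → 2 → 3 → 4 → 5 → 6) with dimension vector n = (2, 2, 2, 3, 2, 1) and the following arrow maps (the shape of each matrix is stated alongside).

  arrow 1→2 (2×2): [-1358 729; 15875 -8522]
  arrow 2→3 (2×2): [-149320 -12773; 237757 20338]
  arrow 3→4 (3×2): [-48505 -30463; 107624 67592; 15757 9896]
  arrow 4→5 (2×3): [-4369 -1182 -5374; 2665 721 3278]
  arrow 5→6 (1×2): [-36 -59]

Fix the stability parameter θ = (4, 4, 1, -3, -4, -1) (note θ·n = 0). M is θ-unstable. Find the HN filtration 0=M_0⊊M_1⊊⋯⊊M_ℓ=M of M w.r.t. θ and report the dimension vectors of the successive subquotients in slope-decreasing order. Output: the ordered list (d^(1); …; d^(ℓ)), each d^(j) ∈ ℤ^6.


Interval decomposition of M: I[1,4], I[1,6], I[4,5].
HN type (ℓ=3): μ^(1)=3/2; μ^(2)=1/6; μ^(3)=-7/2

((1, 1, 1, 1, 0, 0); (1, 1, 1, 1, 1, 1); (0, 0, 0, 1, 1, 0))


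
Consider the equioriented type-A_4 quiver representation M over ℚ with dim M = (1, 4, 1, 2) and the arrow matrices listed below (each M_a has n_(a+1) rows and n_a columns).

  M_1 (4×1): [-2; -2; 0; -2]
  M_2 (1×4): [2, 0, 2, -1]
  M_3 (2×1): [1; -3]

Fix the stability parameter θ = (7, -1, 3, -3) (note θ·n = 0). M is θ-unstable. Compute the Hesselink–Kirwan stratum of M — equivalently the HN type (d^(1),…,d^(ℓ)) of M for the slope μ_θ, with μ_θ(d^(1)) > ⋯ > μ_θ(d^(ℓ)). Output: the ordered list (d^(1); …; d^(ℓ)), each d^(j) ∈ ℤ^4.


Interval decomposition of M: I[1,4], I[2,2]^3, I[4,4].
HN type (ℓ=3): μ^(1)=3/2; μ^(2)=-1; μ^(3)=-3

((1, 1, 1, 1); (0, 3, 0, 0); (0, 0, 0, 1))


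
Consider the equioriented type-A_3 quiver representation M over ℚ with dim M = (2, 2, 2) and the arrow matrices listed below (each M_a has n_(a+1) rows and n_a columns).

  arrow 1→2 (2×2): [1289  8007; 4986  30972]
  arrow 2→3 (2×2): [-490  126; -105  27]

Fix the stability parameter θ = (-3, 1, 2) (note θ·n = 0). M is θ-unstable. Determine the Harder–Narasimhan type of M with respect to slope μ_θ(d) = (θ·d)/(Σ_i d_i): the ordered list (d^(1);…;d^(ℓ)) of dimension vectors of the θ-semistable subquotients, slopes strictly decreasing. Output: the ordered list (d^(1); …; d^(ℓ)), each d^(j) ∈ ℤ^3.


Barcode: M ≅ I[1,2], I[1,3], I[3,3]. HN layers by μ_θ (3 steps, strictly decreasing):
  μ^(1)=2; μ^(2)=1; μ^(3)=-3

((0, 0, 2); (0, 2, 0); (2, 0, 0))


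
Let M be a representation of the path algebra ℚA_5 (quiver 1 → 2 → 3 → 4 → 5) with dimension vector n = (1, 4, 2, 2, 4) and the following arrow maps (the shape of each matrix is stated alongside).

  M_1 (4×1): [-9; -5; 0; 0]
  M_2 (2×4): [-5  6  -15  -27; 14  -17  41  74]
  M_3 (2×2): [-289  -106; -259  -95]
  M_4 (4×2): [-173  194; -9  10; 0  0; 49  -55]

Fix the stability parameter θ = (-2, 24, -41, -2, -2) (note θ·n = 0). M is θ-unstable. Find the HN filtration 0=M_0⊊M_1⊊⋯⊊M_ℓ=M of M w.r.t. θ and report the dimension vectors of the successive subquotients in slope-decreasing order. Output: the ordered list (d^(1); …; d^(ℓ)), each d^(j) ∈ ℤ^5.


Barcode: M ≅ I[1,5], I[2,2]^2, I[2,5], I[5,5]^2. HN layers by μ_θ (4 steps, strictly decreasing):
  μ^(1)=24; μ^(2)=-2; μ^(3)=-19/3; μ^(4)=-17/2

((0, 2, 0, 0, 0); (0, 0, 0, 2, 4); (1, 1, 1, 0, 0); (0, 1, 1, 0, 0))
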